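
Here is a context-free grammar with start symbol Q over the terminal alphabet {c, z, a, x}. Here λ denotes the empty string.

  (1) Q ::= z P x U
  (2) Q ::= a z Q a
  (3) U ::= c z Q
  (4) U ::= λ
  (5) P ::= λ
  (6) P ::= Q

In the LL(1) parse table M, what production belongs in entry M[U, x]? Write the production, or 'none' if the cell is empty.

U ::= λ

FIRST(Q) = {a, z}
FIRST(U) = {λ, c}
FIRST(P) = {λ, a, z}  (via Q)
FOLLOW(Q) includes $ since Q is the start symbol.
FOLLOW(Q): in Q::=a z Q a, Q is followed by a with FIRST {a}; in U::=c z Q, the suffix after Q is empty, so FOLLOW(Q) ⊇ FOLLOW(U) = {$, a, x}; in P::=Q, the suffix after Q is empty, so FOLLOW(Q) ⊇ FOLLOW(P) = {x}. Thus FOLLOW(Q) = {$, a, x}.
FOLLOW(U): in Q::=z P x U, the suffix after U is empty, so FOLLOW(U) ⊇ FOLLOW(Q) = {$, a, x}. Thus FOLLOW(U) = {$, a, x}.
For U ::= c z Q: FIRST(c z Q) = {c}, so it goes in M[U, t] for t ∈ {c}.
For U ::= λ: FIRST(λ) = {λ}, so it goes in M[U, t] for t ∈ {}; since λ ∈ FIRST, also for every t ∈ FOLLOW(U) = {$, a, x}.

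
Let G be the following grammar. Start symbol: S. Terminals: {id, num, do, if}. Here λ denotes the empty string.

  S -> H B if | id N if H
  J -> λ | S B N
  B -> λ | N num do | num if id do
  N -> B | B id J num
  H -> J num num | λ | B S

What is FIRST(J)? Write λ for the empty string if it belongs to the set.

FIRST(S) = {id, if, num}  (via H B if)
FIRST(J) = {λ, id, if, num}  (via S B N)
FIRST(B) = {λ, id, num}  (via N num do)
FIRST(N) = {λ, id, num}  (via B, B id J num)
FIRST(H) = {λ, id, if, num}  (via J num num, B S)

{λ, id, if, num}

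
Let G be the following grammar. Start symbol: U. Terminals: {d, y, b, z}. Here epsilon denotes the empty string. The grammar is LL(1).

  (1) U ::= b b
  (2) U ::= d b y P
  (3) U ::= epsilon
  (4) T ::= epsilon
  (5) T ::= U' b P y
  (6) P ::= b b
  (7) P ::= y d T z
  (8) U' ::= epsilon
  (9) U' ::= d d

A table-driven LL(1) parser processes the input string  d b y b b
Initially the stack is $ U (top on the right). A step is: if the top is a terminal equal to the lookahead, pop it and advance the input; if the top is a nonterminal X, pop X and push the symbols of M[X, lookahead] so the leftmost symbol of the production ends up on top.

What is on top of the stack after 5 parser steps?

b

     Stack      Input        Action
  1  $ U        d b y b b $  expand U ::= d b y P
  2  $ P y b d  d b y b b $  match d
  3  $ P y b    b y b b $    match b
  4  $ P y      y b b $      match y
  5  $ P        b b $        expand P ::= b b
Stack after step 5: $ b b (top = b).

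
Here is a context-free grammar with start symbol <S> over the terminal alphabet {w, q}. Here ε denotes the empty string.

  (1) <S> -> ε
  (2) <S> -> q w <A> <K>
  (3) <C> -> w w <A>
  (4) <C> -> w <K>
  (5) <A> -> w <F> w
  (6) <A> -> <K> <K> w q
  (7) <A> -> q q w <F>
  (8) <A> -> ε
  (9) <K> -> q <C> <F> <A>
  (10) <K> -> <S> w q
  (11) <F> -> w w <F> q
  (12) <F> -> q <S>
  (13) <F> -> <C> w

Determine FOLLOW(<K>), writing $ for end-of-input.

FIRST(<S>): from <S>->ε we get {ε}; from <S>->q w <A> <K> we get {q}. So FIRST(<S>) = {ε, q}.
FIRST(<C>): from <C>->w w <A> we get {w}; from <C>->w <K> we get {w}. So FIRST(<C>) = {w}.
FIRST(<K>): from <K>->q <C> <F> <A> we get {q}; from <K>-><S> w q we get {q, w}. So FIRST(<K>) = {q, w}.
FIRST(<F>): from <F>->w w <F> q we get {w}; from <F>->q <S> we get {q}; from <F>-><C> w we get {w}. So FIRST(<F>) = {q, w}.
FIRST(<A>): from <A>->w <F> w we get {w}; from <A>-><K> <K> w q we get {q, w}; from <A>->q q w <F> we get {q}; from <A>->ε we get {ε}. So FIRST(<A>) = {ε, q, w}.
FOLLOW(<S>) includes $ since <S> is the start symbol.
FOLLOW(<C>): in <K>->q <C> <F> <A>, <C> is followed by <F> <A> with FIRST {q, w}; in <F>-><C> w, <C> is followed by w with FIRST {w}. Thus FOLLOW(<C>) = {q, w}.
FOLLOW(<S>): in <K>-><S> w q, <S> is followed by w q with FIRST {w}; in <F>->q <S>, the suffix after <S> is empty, so FOLLOW(<S>) ⊇ FOLLOW(<F>) = {$, q, w}. Thus FOLLOW(<S>) = {$, q, w}.
FOLLOW(<K>): in <S>->q w <A> <K>, the suffix after <K> is empty, so FOLLOW(<K>) ⊇ FOLLOW(<S>) = {$, q, w}; in <C>->w <K>, the suffix after <K> is empty, so FOLLOW(<K>) ⊇ FOLLOW(<C>) = {q, w}; in <A>-><K> <K> w q (occurrence 1), <K> is followed by <K> w q with FIRST {q, w}; in <A>-><K> <K> w q (occurrence 2), <K> is followed by w q with FIRST {w}. Thus FOLLOW(<K>) = {$, q, w}.
FOLLOW(<A>): in <S>->q w <A> <K>, <A> is followed by <K> with FIRST {q, w}; in <C>->w w <A>, the suffix after <A> is empty, so FOLLOW(<A>) ⊇ FOLLOW(<C>) = {q, w}; in <K>->q <C> <F> <A>, the suffix after <A> is empty, so FOLLOW(<A>) ⊇ FOLLOW(<K>) = {$, q, w}. Thus FOLLOW(<A>) = {$, q, w}.
FOLLOW(<F>): in <A>->w <F> w, <F> is followed by w with FIRST {w}; in <A>->q q w <F>, the suffix after <F> is empty, so FOLLOW(<F>) ⊇ FOLLOW(<A>) = {$, q, w}; in <K>->q <C> <F> <A>, <F> is followed by <A> with FIRST {ε, q, w}; in <K>->q <C> <F> <A>, the suffix after <F> is nullable, so FOLLOW(<F>) ⊇ FOLLOW(<K>) = {$, q, w}; in <F>->w w <F> q, <F> is followed by q with FIRST {q}. Thus FOLLOW(<F>) = {$, q, w}.

{$, q, w}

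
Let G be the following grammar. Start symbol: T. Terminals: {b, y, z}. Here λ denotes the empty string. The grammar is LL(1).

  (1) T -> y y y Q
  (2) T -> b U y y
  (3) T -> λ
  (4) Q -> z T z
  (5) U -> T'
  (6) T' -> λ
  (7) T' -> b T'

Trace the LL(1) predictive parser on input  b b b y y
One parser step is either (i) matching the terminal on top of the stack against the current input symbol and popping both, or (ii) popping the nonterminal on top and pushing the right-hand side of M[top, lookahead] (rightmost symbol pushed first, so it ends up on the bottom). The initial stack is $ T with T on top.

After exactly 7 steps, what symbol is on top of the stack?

T'

step 1: stack=$ T  input=b b b y y $  — expand T -> b U y y
step 2: stack=$ y y U b  input=b b b y y $  — match b
step 3: stack=$ y y U  input=b b y y $  — expand U -> T'
step 4: stack=$ y y T'  input=b b y y $  — expand T' -> b T'
step 5: stack=$ y y T' b  input=b b y y $  — match b
step 6: stack=$ y y T'  input=b y y $  — expand T' -> b T'
step 7: stack=$ y y T' b  input=b y y $  — match b
Stack after step 7: $ y y T' (top = T').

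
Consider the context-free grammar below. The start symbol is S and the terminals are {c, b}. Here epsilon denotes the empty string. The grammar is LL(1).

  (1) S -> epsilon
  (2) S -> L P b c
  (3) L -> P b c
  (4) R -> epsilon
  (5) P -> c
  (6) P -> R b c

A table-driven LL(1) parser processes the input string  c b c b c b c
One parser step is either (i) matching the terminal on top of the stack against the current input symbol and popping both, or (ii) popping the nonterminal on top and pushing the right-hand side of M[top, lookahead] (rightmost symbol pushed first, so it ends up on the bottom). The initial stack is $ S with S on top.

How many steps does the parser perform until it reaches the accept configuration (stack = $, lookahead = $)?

12

      Stack          Input            Action
   1  $ S            c b c b c b c $  expand S -> L P b c
   2  $ c b P L      c b c b c b c $  expand L -> P b c
   3  $ c b P c b P  c b c b c b c $  expand P -> c
   4  $ c b P c b c  c b c b c b c $  match c
   5  $ c b P c b    b c b c b c $    match b
   6  $ c b P c      c b c b c $      match c
   7  $ c b P        b c b c $        expand P -> R b c
   8  $ c b c b R    b c b c $        expand R -> epsilon
   9  $ c b c b      b c b c $        match b
  10  $ c b c        c b c $          match c
  11  $ c b          b c $            match b
  12  $ c            c $              match c
Accept reached after 12 steps.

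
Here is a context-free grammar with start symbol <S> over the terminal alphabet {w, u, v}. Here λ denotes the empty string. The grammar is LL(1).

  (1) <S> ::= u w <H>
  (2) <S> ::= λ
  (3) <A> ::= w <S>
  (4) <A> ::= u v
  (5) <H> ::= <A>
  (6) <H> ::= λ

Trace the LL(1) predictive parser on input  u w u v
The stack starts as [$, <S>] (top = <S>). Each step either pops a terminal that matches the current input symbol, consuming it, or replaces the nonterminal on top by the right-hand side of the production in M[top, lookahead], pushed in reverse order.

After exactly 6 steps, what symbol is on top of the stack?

     Stack      Input      Action
  1  $ <S>      u w u v $  expand <S> ::= u w <H>
  2  $ <H> w u  u w u v $  match u
  3  $ <H> w    w u v $    match w
  4  $ <H>      u v $      expand <H> ::= <A>
  5  $ <A>      u v $      expand <A> ::= u v
  6  $ v u      u v $      match u
Stack after step 6: $ v (top = v).

v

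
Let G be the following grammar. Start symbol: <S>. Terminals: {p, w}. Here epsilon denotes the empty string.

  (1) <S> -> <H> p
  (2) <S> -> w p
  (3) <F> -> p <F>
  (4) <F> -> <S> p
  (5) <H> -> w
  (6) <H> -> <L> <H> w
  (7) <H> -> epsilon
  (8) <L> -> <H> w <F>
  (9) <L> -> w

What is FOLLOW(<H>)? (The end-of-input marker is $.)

FIRST(<S>): from <S>-><H> p we get {p, w}; from <S>->w p we get {w}. So FIRST(<S>) = {p, w}.
FIRST(<F>): from <F>->p <F> we get {p}; from <F>-><S> p we get {p, w}. So FIRST(<F>) = {p, w}.
FIRST(<H>): from <H>->w we get {w}; from <H>-><L> <H> w we get {w}; from <H>->epsilon we get {epsilon}. So FIRST(<H>) = {epsilon, w}.
FIRST(<L>): from <L>-><H> w <F> we get {w}; from <L>->w we get {w}. So FIRST(<L>) = {w}.
FOLLOW(<S>) includes $ since <S> is the start symbol.
FOLLOW(<S>): in <F>-><S> p, <S> is followed by p with FIRST {p}. Thus FOLLOW(<S>) = {$, p}.
FOLLOW(<H>): in <S>-><H> p, <H> is followed by p with FIRST {p}; in <H>-><L> <H> w, <H> is followed by w with FIRST {w}; in <L>-><H> w <F>, <H> is followed by w <F> with FIRST {w}. Thus FOLLOW(<H>) = {p, w}.
FOLLOW(<L>): in <H>-><L> <H> w, <L> is followed by <H> w with FIRST {w}. Thus FOLLOW(<L>) = {w}.
FOLLOW(<F>): in <F>->p <F>, the suffix after <F> is empty (adds nothing new); in <L>-><H> w <F>, the suffix after <F> is empty, so FOLLOW(<F>) ⊇ FOLLOW(<L>) = {w}. Thus FOLLOW(<F>) = {w}.

{p, w}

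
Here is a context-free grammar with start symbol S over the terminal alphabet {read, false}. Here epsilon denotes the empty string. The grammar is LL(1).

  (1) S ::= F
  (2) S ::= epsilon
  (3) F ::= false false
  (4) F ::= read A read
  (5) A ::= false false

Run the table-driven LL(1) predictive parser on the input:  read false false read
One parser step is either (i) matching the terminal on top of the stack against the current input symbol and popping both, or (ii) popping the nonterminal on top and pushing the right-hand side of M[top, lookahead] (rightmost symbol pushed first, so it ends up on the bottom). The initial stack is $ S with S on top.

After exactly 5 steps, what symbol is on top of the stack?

step 1: stack=$ S  input=read false false read $  — expand S ::= F
step 2: stack=$ F  input=read false false read $  — expand F ::= read A read
step 3: stack=$ read A read  input=read false false read $  — match read
step 4: stack=$ read A  input=false false read $  — expand A ::= false false
step 5: stack=$ read false false  input=false false read $  — match false
Stack after step 5: $ read false (top = false).

false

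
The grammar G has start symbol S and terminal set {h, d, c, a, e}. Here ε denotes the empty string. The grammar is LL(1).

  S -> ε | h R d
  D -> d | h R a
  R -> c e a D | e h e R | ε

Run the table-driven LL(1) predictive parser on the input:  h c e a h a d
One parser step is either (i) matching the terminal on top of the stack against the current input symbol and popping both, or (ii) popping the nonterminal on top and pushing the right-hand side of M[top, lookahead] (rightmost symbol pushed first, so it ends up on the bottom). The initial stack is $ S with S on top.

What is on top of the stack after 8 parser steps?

     Stack        Input            Action
  1  $ S          h c e a h a d $  expand S -> h R d
  2  $ d R h      h c e a h a d $  match h
  3  $ d R        c e a h a d $    expand R -> c e a D
  4  $ d D a e c  c e a h a d $    match c
  5  $ d D a e    e a h a d $      match e
  6  $ d D a      a h a d $        match a
  7  $ d D        h a d $          expand D -> h R a
  8  $ d a R h    h a d $          match h
Stack after step 8: $ d a R (top = R).

R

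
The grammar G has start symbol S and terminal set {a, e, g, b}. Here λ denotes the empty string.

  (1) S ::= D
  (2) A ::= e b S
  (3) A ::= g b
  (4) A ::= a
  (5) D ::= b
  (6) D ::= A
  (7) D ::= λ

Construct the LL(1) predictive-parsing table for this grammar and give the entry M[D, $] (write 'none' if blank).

FIRST(A): from A::=e b S we get {e}; from A::=g b we get {g}; from A::=a we get {a}. So FIRST(A) = {a, e, g}.
FIRST(D): from D::=b we get {b}; from D::=A we get {a, e, g}; from D::=λ we get {λ}. So FIRST(D) = {λ, a, b, e, g}.
FIRST(S): from S::=D we get {λ, a, b, e, g}. So FIRST(S) = {λ, a, b, e, g}.
FOLLOW(S) includes $ since S is the start symbol.
FOLLOW(S): in A::=e b S, the suffix after S is empty, so FOLLOW(S) ⊇ FOLLOW(A) = {$}. Thus FOLLOW(S) = {$}.
FOLLOW(D): in S::=D, the suffix after D is empty, so FOLLOW(D) ⊇ FOLLOW(S) = {$}. Thus FOLLOW(D) = {$}.
For D ::= b: FIRST(b) = {b}, so it goes in M[D, t] for t ∈ {b}.
For D ::= A: FIRST(A) = {a, e, g}, so it goes in M[D, t] for t ∈ {a, e, g}.
For D ::= λ: FIRST(λ) = {λ}, so it goes in M[D, t] for t ∈ {}; since λ ∈ FIRST, also for every t ∈ FOLLOW(D) = {$}.

D ::= λ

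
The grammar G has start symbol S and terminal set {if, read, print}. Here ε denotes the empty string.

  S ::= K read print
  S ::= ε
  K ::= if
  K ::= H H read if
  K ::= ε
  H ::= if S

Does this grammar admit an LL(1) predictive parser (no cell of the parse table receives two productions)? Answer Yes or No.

FIRST(S) = {ε, if, read}
FIRST(K) = {ε, if}
FIRST(H) = {if}
FOLLOW(S) = {$, if, read}
FOLLOW(K) = {read}
FOLLOW(H) = {if, read}
Cell M[K, if] receives both K ::= if and K ::= H H read if — the grammar is not LL(1).

No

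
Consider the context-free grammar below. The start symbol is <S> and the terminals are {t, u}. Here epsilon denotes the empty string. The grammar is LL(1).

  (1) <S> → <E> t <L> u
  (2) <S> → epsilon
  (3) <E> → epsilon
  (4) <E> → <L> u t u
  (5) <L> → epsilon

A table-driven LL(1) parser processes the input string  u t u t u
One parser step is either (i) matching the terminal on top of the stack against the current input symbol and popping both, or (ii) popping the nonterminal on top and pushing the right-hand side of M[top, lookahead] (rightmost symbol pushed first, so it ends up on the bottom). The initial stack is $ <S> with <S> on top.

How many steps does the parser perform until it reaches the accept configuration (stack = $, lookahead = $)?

step 1: stack=$ <S>  input=u t u t u $  — expand <S> → <E> t <L> u
step 2: stack=$ u <L> t <E>  input=u t u t u $  — expand <E> → <L> u t u
step 3: stack=$ u <L> t u t u <L>  input=u t u t u $  — expand <L> → epsilon
step 4: stack=$ u <L> t u t u  input=u t u t u $  — match u
step 5: stack=$ u <L> t u t  input=t u t u $  — match t
step 6: stack=$ u <L> t u  input=u t u $  — match u
step 7: stack=$ u <L> t  input=t u $  — match t
step 8: stack=$ u <L>  input=u $  — expand <L> → epsilon
step 9: stack=$ u  input=u $  — match u
Accept reached after 9 steps.

9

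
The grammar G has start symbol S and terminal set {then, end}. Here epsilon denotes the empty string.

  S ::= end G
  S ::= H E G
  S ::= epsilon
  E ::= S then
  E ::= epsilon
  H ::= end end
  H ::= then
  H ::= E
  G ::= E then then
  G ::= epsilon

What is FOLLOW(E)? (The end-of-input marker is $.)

{$, end, then}

FIRST(S): from S::=end G we get {end}; from S::=H E G we get {epsilon, end, then}; from S::=epsilon we get {epsilon}. So FIRST(S) = {epsilon, end, then}.
FIRST(E): from E::=S then we get {end, then}; from E::=epsilon we get {epsilon}. So FIRST(E) = {epsilon, end, then}.
FIRST(H): from H::=end end we get {end}; from H::=then we get {then}; from H::=E we get {epsilon, end, then}. So FIRST(H) = {epsilon, end, then}.
FIRST(G): from G::=E then then we get {end, then}; from G::=epsilon we get {epsilon}. So FIRST(G) = {epsilon, end, then}.
FOLLOW(S) includes $ since S is the start symbol.
FOLLOW(S): in E::=S then, S is followed by then with FIRST {then}. Thus FOLLOW(S) = {$, then}.
FOLLOW(H): in S::=H E G, H is followed by E G with FIRST {epsilon, end, then}; in S::=H E G, the suffix after H is nullable, so FOLLOW(H) ⊇ FOLLOW(S) = {$, then}. Thus FOLLOW(H) = {$, end, then}.
FOLLOW(E): in S::=H E G, E is followed by G with FIRST {epsilon, end, then}; in S::=H E G, the suffix after E is nullable, so FOLLOW(E) ⊇ FOLLOW(S) = {$, then}; in H::=E, the suffix after E is empty, so FOLLOW(E) ⊇ FOLLOW(H) = {$, end, then}; in G::=E then then, E is followed by then then with FIRST {then}. Thus FOLLOW(E) = {$, end, then}.
FOLLOW(G): in S::=end G, the suffix after G is empty, so FOLLOW(G) ⊇ FOLLOW(S) = {$, then}; in S::=H E G, the suffix after G is empty, so FOLLOW(G) ⊇ FOLLOW(S) = {$, then}. Thus FOLLOW(G) = {$, then}.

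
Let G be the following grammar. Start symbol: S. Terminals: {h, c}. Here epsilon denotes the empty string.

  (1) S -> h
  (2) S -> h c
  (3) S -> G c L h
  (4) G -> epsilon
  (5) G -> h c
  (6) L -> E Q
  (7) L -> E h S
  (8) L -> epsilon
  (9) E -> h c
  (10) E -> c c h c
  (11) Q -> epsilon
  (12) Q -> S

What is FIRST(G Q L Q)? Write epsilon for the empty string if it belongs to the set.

FIRST(G): from G->epsilon we get {epsilon}; from G->h c we get {h}. So FIRST(G) = {epsilon, h}.
FIRST(E): from E->h c we get {h}; from E->c c h c we get {c}. So FIRST(E) = {c, h}.
FIRST(S): from S->h we get {h}; from S->h c we get {h}; from S->G c L h we get {c, h}. So FIRST(S) = {c, h}.
FIRST(L): from L->E Q we get {c, h}; from L->E h S we get {c, h}; from L->epsilon we get {epsilon}. So FIRST(L) = {epsilon, c, h}.
FIRST(Q): from Q->epsilon we get {epsilon}; from Q->S we get {c, h}. So FIRST(Q) = {epsilon, c, h}.
FIRST(G Q L Q): take FIRST of each symbol in turn, carrying on past any symbol whose FIRST contains epsilon; result {epsilon, c, h}.

{epsilon, c, h}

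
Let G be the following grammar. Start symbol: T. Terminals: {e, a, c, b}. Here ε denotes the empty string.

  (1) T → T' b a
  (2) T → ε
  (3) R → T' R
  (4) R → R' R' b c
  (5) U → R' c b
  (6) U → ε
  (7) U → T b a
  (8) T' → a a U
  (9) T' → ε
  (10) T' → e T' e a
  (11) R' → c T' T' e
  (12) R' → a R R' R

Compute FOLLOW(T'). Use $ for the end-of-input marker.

{a, b, c, e}

FIRST(T') = {ε, a, e}
FIRST(R') = {a, c}
FIRST(T) = {ε, a, b, e}  (via T' b a)
FIRST(R) = {a, c, e}  (via T' R, R' R' b c)
FIRST(U) = {ε, a, b, c, e}  (via R' c b, T b a)
FOLLOW(T) includes $ since T is the start symbol.
FOLLOW(T): in U→T b a, T is followed by b a with FIRST {b}. Thus FOLLOW(T) = {$, b}.
FOLLOW(T'): in T→T' b a, T' is followed by b a with FIRST {b}; in R→T' R, T' is followed by R with FIRST {a, c, e}; in T'→e T' e a, T' is followed by e a with FIRST {e}; in R'→c T' T' e (occurrence 1), T' is followed by T' e with FIRST {a, e}; in R'→c T' T' e (occurrence 2), T' is followed by e with FIRST {e}. Thus FOLLOW(T') = {a, b, c, e}.
FOLLOW(U): in T'→a a U, the suffix after U is empty, so FOLLOW(U) ⊇ FOLLOW(T') = {a, b, c, e}. Thus FOLLOW(U) = {a, b, c, e}.
FOLLOW(R'): in R→R' R' b c (occurrence 1), R' is followed by R' b c with FIRST {a, c}; in R→R' R' b c (occurrence 2), R' is followed by b c with FIRST {b}; in U→R' c b, R' is followed by c b with FIRST {c}; in R'→a R R' R, R' is followed by R with FIRST {a, c, e}. Thus FOLLOW(R') = {a, b, c, e}.
FOLLOW(R): in R→T' R, the suffix after R is empty (adds nothing new); in R'→a R R' R (occurrence 1), R is followed by R' R with FIRST {a, c}; in R'→a R R' R (occurrence 2), the suffix after R is empty, so FOLLOW(R) ⊇ FOLLOW(R') = {a, b, c, e}. Thus FOLLOW(R) = {a, b, c, e}.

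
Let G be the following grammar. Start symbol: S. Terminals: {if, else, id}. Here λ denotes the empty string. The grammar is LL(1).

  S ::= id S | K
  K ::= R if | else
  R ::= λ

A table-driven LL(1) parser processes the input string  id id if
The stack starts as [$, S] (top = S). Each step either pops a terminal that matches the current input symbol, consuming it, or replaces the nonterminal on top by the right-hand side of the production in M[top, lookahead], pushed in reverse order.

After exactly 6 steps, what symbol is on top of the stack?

R

step 1: stack=$ S  input=id id if $  — expand S ::= id S
step 2: stack=$ S id  input=id id if $  — match id
step 3: stack=$ S  input=id if $  — expand S ::= id S
step 4: stack=$ S id  input=id if $  — match id
step 5: stack=$ S  input=if $  — expand S ::= K
step 6: stack=$ K  input=if $  — expand K ::= R if
Stack after step 6: $ if R (top = R).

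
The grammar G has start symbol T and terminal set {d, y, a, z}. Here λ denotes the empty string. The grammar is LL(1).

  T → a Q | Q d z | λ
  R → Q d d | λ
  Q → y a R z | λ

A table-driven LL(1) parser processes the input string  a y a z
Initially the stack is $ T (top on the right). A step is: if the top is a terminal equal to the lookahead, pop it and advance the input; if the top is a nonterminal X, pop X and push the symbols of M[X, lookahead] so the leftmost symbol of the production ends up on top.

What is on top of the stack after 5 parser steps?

R

step 1: stack=$ T  input=a y a z $  — expand T → a Q
step 2: stack=$ Q a  input=a y a z $  — match a
step 3: stack=$ Q  input=y a z $  — expand Q → y a R z
step 4: stack=$ z R a y  input=y a z $  — match y
step 5: stack=$ z R a  input=a z $  — match a
Stack after step 5: $ z R (top = R).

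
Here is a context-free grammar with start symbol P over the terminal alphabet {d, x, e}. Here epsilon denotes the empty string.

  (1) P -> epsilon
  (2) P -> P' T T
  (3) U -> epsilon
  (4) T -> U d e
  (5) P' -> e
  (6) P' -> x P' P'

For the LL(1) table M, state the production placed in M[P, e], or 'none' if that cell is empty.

FIRST(U) = {epsilon}
FIRST(P') = {e, x}
FIRST(P) = {epsilon, e, x}  (via P' T T)
FIRST(T) = {d}  (via U d e)
FOLLOW(P) includes $ since P is the start symbol.
FOLLOW(P): P appears on no right-hand side. Thus FOLLOW(P) = {$}.
For P -> epsilon: FIRST(epsilon) = {epsilon}, so it goes in M[P, t] for t ∈ {}; since epsilon ∈ FIRST, also for every t ∈ FOLLOW(P) = {$}.
For P -> P' T T: FIRST(P' T T) = {e, x}, so it goes in M[P, t] for t ∈ {e, x}.

P -> P' T T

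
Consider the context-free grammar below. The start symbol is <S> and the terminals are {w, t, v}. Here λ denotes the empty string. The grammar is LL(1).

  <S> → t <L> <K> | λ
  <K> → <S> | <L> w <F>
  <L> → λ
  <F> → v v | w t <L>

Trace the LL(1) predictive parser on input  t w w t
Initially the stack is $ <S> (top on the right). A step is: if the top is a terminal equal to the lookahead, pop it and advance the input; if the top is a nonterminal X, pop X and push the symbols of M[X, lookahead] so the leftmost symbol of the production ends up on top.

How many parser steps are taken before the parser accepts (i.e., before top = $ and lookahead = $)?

step 1: stack=$ <S>  input=t w w t $  — expand <S> → t <L> <K>
step 2: stack=$ <K> <L> t  input=t w w t $  — match t
step 3: stack=$ <K> <L>  input=w w t $  — expand <L> → λ
step 4: stack=$ <K>  input=w w t $  — expand <K> → <L> w <F>
step 5: stack=$ <F> w <L>  input=w w t $  — expand <L> → λ
step 6: stack=$ <F> w  input=w w t $  — match w
step 7: stack=$ <F>  input=w t $  — expand <F> → w t <L>
step 8: stack=$ <L> t w  input=w t $  — match w
step 9: stack=$ <L> t  input=t $  — match t
step 10: stack=$ <L>  input=$  — expand <L> → λ
Accept reached after 10 steps.

10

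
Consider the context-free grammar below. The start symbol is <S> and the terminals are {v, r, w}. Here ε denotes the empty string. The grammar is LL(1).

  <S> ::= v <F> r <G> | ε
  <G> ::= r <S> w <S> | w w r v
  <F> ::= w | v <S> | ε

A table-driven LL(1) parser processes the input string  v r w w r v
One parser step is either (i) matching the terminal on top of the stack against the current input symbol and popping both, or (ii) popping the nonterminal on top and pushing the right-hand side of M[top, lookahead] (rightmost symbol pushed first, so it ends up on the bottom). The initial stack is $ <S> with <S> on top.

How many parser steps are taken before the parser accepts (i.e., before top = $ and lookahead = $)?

9

     Stack          Input          Action
  1  $ <S>          v r w w r v $  expand <S> ::= v <F> r <G>
  2  $ <G> r <F> v  v r w w r v $  match v
  3  $ <G> r <F>    r w w r v $    expand <F> ::= ε
  4  $ <G> r        r w w r v $    match r
  5  $ <G>          w w r v $      expand <G> ::= w w r v
  6  $ v r w w      w w r v $      match w
  7  $ v r w        w r v $        match w
  8  $ v r          r v $          match r
  9  $ v            v $            match v
Accept reached after 9 steps.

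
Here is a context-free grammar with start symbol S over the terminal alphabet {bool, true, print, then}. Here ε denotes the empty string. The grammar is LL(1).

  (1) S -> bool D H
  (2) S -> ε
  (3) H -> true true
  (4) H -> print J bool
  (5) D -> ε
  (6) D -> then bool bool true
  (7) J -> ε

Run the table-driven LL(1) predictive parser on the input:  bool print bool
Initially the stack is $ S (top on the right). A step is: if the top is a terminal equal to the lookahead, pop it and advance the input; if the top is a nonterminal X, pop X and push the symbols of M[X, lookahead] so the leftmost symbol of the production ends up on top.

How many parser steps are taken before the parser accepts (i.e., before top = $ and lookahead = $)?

7

step 1: stack=$ S  input=bool print bool $  — expand S -> bool D H
step 2: stack=$ H D bool  input=bool print bool $  — match bool
step 3: stack=$ H D  input=print bool $  — expand D -> ε
step 4: stack=$ H  input=print bool $  — expand H -> print J bool
step 5: stack=$ bool J print  input=print bool $  — match print
step 6: stack=$ bool J  input=bool $  — expand J -> ε
step 7: stack=$ bool  input=bool $  — match bool
Accept reached after 7 steps.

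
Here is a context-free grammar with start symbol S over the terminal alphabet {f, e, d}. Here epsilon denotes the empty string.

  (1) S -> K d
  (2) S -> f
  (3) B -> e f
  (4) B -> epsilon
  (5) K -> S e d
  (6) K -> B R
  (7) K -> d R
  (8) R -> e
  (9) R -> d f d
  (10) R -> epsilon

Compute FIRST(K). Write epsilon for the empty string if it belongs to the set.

{epsilon, d, e, f}

FIRST(B): from B->e f we get {e}; from B->epsilon we get {epsilon}. So FIRST(B) = {epsilon, e}.
FIRST(R): from R->e we get {e}; from R->d f d we get {d}; from R->epsilon we get {epsilon}. So FIRST(R) = {epsilon, d, e}.
FIRST(S): from S->K d we get {d, e, f}; from S->f we get {f}. So FIRST(S) = {d, e, f}.
FIRST(K): from K->S e d we get {d, e, f}; from K->B R we get {epsilon, d, e}; from K->d R we get {d}. So FIRST(K) = {epsilon, d, e, f}.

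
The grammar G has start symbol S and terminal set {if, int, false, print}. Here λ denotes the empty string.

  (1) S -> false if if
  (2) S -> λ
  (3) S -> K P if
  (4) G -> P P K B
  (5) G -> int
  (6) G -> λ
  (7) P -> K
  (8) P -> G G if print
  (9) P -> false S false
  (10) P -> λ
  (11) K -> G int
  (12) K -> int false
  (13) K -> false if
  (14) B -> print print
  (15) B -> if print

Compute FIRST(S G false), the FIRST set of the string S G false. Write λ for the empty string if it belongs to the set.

{false, if, int}

FIRST(B) = {if, print}
FIRST(S) = {λ, false, if, int}  (via K P if)
FIRST(G) = {λ, false, if, int}  (via P P K B)
FIRST(K) = {false, if, int}  (via G int)
FIRST(P) = {λ, false, if, int}  (via K, G G if print)
FIRST(S G false): take FIRST of each symbol in turn, carrying on past any symbol whose FIRST contains λ; result {false, if, int}.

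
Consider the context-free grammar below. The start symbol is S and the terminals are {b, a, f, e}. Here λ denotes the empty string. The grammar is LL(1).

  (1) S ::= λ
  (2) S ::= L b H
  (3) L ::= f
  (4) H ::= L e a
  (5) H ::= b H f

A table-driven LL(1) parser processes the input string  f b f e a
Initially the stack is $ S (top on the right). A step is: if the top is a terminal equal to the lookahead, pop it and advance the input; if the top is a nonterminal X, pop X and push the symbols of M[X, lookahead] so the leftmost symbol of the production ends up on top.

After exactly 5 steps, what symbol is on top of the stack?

L

     Stack    Input        Action
  1  $ S      f b f e a $  expand S ::= L b H
  2  $ H b L  f b f e a $  expand L ::= f
  3  $ H b f  f b f e a $  match f
  4  $ H b    b f e a $    match b
  5  $ H      f e a $      expand H ::= L e a
Stack after step 5: $ a e L (top = L).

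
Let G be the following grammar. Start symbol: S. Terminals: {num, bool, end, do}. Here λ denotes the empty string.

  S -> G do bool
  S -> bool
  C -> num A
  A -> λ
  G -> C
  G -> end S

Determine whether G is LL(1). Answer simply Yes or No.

FIRST(S) = {bool, end, num}
FIRST(C) = {num}
FIRST(A) = {λ}
FIRST(G) = {end, num}
FOLLOW(S) = {$, do}
FOLLOW(C) = {do}
FOLLOW(A) = {do}
FOLLOW(G) = {do}
Each cell of M receives at most one production.

Yes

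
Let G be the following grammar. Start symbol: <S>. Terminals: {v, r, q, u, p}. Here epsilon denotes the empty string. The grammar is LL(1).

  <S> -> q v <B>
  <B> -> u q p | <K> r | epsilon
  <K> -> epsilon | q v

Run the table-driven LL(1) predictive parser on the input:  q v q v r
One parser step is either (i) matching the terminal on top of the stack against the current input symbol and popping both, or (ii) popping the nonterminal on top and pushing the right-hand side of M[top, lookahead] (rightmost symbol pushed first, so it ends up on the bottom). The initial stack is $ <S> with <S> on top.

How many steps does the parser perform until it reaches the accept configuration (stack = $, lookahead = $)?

     Stack      Input        Action
  1  $ <S>      q v q v r $  expand <S> -> q v <B>
  2  $ <B> v q  q v q v r $  match q
  3  $ <B> v    v q v r $    match v
  4  $ <B>      q v r $      expand <B> -> <K> r
  5  $ r <K>    q v r $      expand <K> -> q v
  6  $ r v q    q v r $      match q
  7  $ r v      v r $        match v
  8  $ r        r $          match r
Accept reached after 8 steps.

8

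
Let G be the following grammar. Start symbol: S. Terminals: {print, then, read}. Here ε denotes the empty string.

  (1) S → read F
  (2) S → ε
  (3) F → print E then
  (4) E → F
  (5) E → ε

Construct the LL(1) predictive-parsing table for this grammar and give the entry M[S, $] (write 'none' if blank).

S → ε

FIRST(S) = {ε, read}
FIRST(F) = {print}
FIRST(E) = {ε, print}  (via F)
FOLLOW(S) includes $ since S is the start symbol.
FOLLOW(S): S appears on no right-hand side. Thus FOLLOW(S) = {$}.
For S → read F: FIRST(read F) = {read}, so it goes in M[S, t] for t ∈ {read}.
For S → ε: FIRST(ε) = {ε}, so it goes in M[S, t] for t ∈ {}; since ε ∈ FIRST, also for every t ∈ FOLLOW(S) = {$}.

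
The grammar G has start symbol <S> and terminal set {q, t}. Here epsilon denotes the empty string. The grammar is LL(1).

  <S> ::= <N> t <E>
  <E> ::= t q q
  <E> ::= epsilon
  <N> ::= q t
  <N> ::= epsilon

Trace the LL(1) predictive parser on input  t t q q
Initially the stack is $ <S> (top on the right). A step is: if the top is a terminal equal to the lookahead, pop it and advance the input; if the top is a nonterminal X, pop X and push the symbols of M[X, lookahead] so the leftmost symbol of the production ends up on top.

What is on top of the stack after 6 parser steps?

q

     Stack        Input      Action
  1  $ <S>        t t q q $  expand <S> ::= <N> t <E>
  2  $ <E> t <N>  t t q q $  expand <N> ::= epsilon
  3  $ <E> t      t t q q $  match t
  4  $ <E>        t q q $    expand <E> ::= t q q
  5  $ q q t      t q q $    match t
  6  $ q q        q q $      match q
Stack after step 6: $ q (top = q).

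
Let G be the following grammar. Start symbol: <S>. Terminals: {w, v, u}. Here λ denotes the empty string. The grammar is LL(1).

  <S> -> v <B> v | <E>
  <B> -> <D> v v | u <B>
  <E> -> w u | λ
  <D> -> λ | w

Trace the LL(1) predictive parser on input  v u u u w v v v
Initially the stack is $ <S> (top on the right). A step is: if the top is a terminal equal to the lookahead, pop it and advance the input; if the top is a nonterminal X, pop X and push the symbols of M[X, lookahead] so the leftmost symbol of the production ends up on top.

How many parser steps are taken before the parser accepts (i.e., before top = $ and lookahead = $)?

step 1: stack=$ <S>  input=v u u u w v v v $  — expand <S> -> v <B> v
step 2: stack=$ v <B> v  input=v u u u w v v v $  — match v
step 3: stack=$ v <B>  input=u u u w v v v $  — expand <B> -> u <B>
step 4: stack=$ v <B> u  input=u u u w v v v $  — match u
step 5: stack=$ v <B>  input=u u w v v v $  — expand <B> -> u <B>
step 6: stack=$ v <B> u  input=u u w v v v $  — match u
step 7: stack=$ v <B>  input=u w v v v $  — expand <B> -> u <B>
step 8: stack=$ v <B> u  input=u w v v v $  — match u
step 9: stack=$ v <B>  input=w v v v $  — expand <B> -> <D> v v
step 10: stack=$ v v v <D>  input=w v v v $  — expand <D> -> w
step 11: stack=$ v v v w  input=w v v v $  — match w
step 12: stack=$ v v v  input=v v v $  — match v
step 13: stack=$ v v  input=v v $  — match v
step 14: stack=$ v  input=v $  — match v
Accept reached after 14 steps.

14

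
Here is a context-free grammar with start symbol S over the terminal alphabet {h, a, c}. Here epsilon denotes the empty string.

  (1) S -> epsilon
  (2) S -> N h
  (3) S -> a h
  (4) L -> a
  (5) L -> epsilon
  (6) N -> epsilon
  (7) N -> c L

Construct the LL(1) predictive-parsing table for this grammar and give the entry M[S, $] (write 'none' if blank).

S -> epsilon

FIRST(L) = {epsilon, a}
FIRST(N) = {epsilon, c}
FIRST(S) = {epsilon, a, c, h}  (via N h)
FOLLOW(S) includes $ since S is the start symbol.
FOLLOW(S): S appears on no right-hand side. Thus FOLLOW(S) = {$}.
For S -> epsilon: FIRST(epsilon) = {epsilon}, so it goes in M[S, t] for t ∈ {}; since epsilon ∈ FIRST, also for every t ∈ FOLLOW(S) = {$}.
For S -> N h: FIRST(N h) = {c, h}, so it goes in M[S, t] for t ∈ {c, h}.
For S -> a h: FIRST(a h) = {a}, so it goes in M[S, t] for t ∈ {a}.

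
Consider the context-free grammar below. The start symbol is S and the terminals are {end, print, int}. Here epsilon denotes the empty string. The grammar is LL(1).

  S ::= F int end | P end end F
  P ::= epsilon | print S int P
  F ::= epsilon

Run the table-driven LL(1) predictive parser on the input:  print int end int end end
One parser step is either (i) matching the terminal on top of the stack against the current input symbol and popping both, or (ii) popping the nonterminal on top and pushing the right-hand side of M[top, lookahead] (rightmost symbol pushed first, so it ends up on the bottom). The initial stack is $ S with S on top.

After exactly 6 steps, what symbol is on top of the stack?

end

     Stack                        Input                        Action
  1  $ S                          print int end int end end $  expand S ::= P end end F
  2  $ F end end P                print int end int end end $  expand P ::= print S int P
  3  $ F end end P int S print    print int end int end end $  match print
  4  $ F end end P int S          int end int end end $        expand S ::= F int end
  5  $ F end end P int end int F  int end int end end $        expand F ::= epsilon
  6  $ F end end P int end int    int end int end end $        match int
Stack after step 6: $ F end end P int end (top = end).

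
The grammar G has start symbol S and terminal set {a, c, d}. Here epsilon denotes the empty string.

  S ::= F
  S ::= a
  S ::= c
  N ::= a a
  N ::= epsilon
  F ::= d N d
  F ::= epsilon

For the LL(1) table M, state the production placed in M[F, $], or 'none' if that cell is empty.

F ::= epsilon

FIRST(N) = {epsilon, a}
FIRST(F) = {epsilon, d}
FIRST(S) = {epsilon, a, c, d}  (via F)
FOLLOW(S) includes $ since S is the start symbol.
FOLLOW(S): S appears on no right-hand side. Thus FOLLOW(S) = {$}.
FOLLOW(F): in S::=F, the suffix after F is empty, so FOLLOW(F) ⊇ FOLLOW(S) = {$}. Thus FOLLOW(F) = {$}.
For F ::= d N d: FIRST(d N d) = {d}, so it goes in M[F, t] for t ∈ {d}.
For F ::= epsilon: FIRST(epsilon) = {epsilon}, so it goes in M[F, t] for t ∈ {}; since epsilon ∈ FIRST, also for every t ∈ FOLLOW(F) = {$}.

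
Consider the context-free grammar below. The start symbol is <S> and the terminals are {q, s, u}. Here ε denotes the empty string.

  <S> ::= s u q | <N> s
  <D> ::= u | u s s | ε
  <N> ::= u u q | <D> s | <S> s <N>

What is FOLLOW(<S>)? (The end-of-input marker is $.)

FIRST(<D>): from <D>::=u we get {u}; from <D>::=u s s we get {u}; from <D>::=ε we get {ε}. So FIRST(<D>) = {ε, u}.
FIRST(<S>): from <S>::=s u q we get {s}; from <S>::=<N> s we get {s, u}. So FIRST(<S>) = {s, u}.
FIRST(<N>): from <N>::=u u q we get {u}; from <N>::=<D> s we get {s, u}; from <N>::=<S> s <N> we get {s, u}. So FIRST(<N>) = {s, u}.
FOLLOW(<S>) includes $ since <S> is the start symbol.
FOLLOW(<S>): in <N>::=<S> s <N>, <S> is followed by s <N> with FIRST {s}. Thus FOLLOW(<S>) = {$, s}.
FOLLOW(<D>): in <N>::=<D> s, <D> is followed by s with FIRST {s}. Thus FOLLOW(<D>) = {s}.
FOLLOW(<N>): in <S>::=<N> s, <N> is followed by s with FIRST {s}; in <N>::=<S> s <N>, the suffix after <N> is empty (adds nothing new). Thus FOLLOW(<N>) = {s}.

{$, s}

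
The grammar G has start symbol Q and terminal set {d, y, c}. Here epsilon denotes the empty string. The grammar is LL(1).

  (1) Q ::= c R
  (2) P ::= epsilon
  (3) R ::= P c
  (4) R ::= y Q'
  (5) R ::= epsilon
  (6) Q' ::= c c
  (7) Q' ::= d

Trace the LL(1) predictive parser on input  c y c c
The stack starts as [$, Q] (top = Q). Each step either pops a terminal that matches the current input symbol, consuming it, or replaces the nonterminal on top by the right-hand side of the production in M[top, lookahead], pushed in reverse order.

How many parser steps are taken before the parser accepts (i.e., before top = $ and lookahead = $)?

     Stack   Input      Action
  1  $ Q     c y c c $  expand Q ::= c R
  2  $ R c   c y c c $  match c
  3  $ R     y c c $    expand R ::= y Q'
  4  $ Q' y  y c c $    match y
  5  $ Q'    c c $      expand Q' ::= c c
  6  $ c c   c c $      match c
  7  $ c     c $        match c
Accept reached after 7 steps.

7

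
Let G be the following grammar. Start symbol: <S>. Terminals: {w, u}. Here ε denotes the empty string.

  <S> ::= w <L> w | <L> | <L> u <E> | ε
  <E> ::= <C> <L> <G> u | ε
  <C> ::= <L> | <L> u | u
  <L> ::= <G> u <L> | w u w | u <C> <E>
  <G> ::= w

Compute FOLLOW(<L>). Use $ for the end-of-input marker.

FIRST(<G>) = {w}
FIRST(<L>) = {u, w}  (via <G> u <L>)
FIRST(<S>) = {ε, u, w}  (via <L>, <L> u <E>)
FIRST(<C>) = {u, w}  (via <L>, <L> u)
FIRST(<E>) = {ε, u, w}  (via <C> <L> <G> u)
FOLLOW(<S>) includes $ since <S> is the start symbol.
FOLLOW(<S>): <S> appears on no right-hand side. Thus FOLLOW(<S>) = {$}.
FOLLOW(<G>): in <E>::=<C> <L> <G> u, <G> is followed by u with FIRST {u}; in <L>::=<G> u <L>, <G> is followed by u <L> with FIRST {u}. Thus FOLLOW(<G>) = {u}.
FOLLOW(<E>): in <S>::=<L> u <E>, the suffix after <E> is empty, so FOLLOW(<E>) ⊇ FOLLOW(<S>) = {$}; in <L>::=u <C> <E>, the suffix after <E> is empty, so FOLLOW(<E>) ⊇ FOLLOW(<L>) = {$, u, w}. Thus FOLLOW(<E>) = {$, u, w}.
FOLLOW(<C>): in <E>::=<C> <L> <G> u, <C> is followed by <L> <G> u with FIRST {u, w}; in <L>::=u <C> <E>, <C> is followed by <E> with FIRST {ε, u, w}; in <L>::=u <C> <E>, the suffix after <C> is nullable, so FOLLOW(<C>) ⊇ FOLLOW(<L>) = {$, u, w}. Thus FOLLOW(<C>) = {$, u, w}.
FOLLOW(<L>): in <S>::=w <L> w, <L> is followed by w with FIRST {w}; in <S>::=<L>, the suffix after <L> is empty, so FOLLOW(<L>) ⊇ FOLLOW(<S>) = {$}; in <S>::=<L> u <E>, <L> is followed by u <E> with FIRST {u}; in <E>::=<C> <L> <G> u, <L> is followed by <G> u with FIRST {w}; in <C>::=<L>, the suffix after <L> is empty, so FOLLOW(<L>) ⊇ FOLLOW(<C>) = {$, u, w}; in <C>::=<L> u, <L> is followed by u with FIRST {u}; in <L>::=<G> u <L>, the suffix after <L> is empty (adds nothing new). Thus FOLLOW(<L>) = {$, u, w}.

{$, u, w}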